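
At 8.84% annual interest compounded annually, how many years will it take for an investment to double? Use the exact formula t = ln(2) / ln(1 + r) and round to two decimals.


Doubling condition: (1 + r)^t = 2
Take ln of both sides: t × ln(1 + r) = ln(2)
t = ln(2) / ln(1 + r)
t = 0.693147 / 0.084709
t = 8.18

t = ln(2) / ln(1 + r) = 8.18 years


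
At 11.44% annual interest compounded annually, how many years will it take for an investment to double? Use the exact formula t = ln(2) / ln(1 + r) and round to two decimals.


Doubling condition: (1 + r)^t = 2
Take ln of both sides: t × ln(1 + r) = ln(2)
t = ln(2) / ln(1 + r)
t = 0.693147 / 0.108316
t = 6.40

t = ln(2) / ln(1 + r) = 6.40 years


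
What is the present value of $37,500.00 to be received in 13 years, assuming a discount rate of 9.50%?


Present value formula: PV = FV / (1 + r)^t
PV = $37,500.00 / (1 + 0.095)^13
PV = $37,500.00 / 3.253745
PV = $11,525.18

PV = FV / (1 + r)^t = $11,525.18


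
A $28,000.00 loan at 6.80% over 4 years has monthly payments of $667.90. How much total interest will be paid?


Total paid over the life of the loan = PMT × n.
Total paid = $667.90 × 48 = $32,059.20
Total interest = total paid − principal = $32,059.20 − $28,000.00 = $4,059.20

Total interest = (PMT × n) - PV = $4,059.20


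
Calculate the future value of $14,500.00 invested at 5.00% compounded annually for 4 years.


Compound interest formula: A = P(1 + r/n)^(nt)
A = $14,500.00 × (1 + 0.05/1)^(1 × 4)
Growth factor: (1 + 0.05/1)^4 = 1.215506
A = $14,500.00 × 1.215506
A = $17,624.84

A = P(1 + r/n)^(nt) = $17,624.84


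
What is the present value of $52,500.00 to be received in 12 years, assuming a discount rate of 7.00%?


Present value formula: PV = FV / (1 + r)^t
PV = $52,500.00 / (1 + 0.07)^12
PV = $52,500.00 / 2.2521916
PV = $23,310.63

PV = FV / (1 + r)^t = $23,310.63


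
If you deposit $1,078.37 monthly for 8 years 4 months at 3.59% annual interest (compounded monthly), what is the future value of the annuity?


Future value of an ordinary annuity: FV = PMT × ((1 + r)^n − 1) / r
Monthly rate r = 0.0359/12 ≈ 0.00299167, n = 100
FV = $1,078.37 × ((1 + 0.0359/12)^100 − 1) / (0.0359/12)
FV = $1,078.37 × 116.367298
FV = $125,487.00

FV = PMT × ((1+r)^n - 1)/r = $125,487.00


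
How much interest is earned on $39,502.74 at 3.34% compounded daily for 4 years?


Compound interest earned = final amount − principal.
A = P(1 + r/n)^(nt) = $39,502.74 × (1 + 0.0334/365)^(365 × 4) = $45,148.81
Interest = A − P = $45,148.81 − $39,502.74 = $5,646.07

Interest = A - P = $5,646.07


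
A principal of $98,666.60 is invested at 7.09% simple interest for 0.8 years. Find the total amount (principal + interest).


Total amount formula: A = P(1 + rt) = P + P·r·t
Interest: I = P × r × t = $98,666.60 × 0.0709 × 0.8 = $5,596.37
A = P + I = $98,666.60 + $5,596.37 = $104,262.97

A = P + I = P(1 + rt) = $104,262.97


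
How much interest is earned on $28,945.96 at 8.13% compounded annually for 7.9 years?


Compound interest earned = final amount − principal.
A = P(1 + r/n)^(nt) = $28,945.96 × (1 + 0.0813/1)^(1 × 7.9) = $53,673.88
Interest = A − P = $53,673.88 − $28,945.96 = $24,727.92

Interest = A - P = $24,727.92


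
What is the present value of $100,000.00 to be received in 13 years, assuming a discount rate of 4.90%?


Present value formula: PV = FV / (1 + r)^t
PV = $100,000.00 / (1 + 0.049)^13
PV = $100,000.00 / 1.862436
PV = $53,693.12

PV = FV / (1 + r)^t = $53,693.12


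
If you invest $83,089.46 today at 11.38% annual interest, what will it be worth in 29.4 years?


Future value formula: FV = PV × (1 + r)^t
FV = $83,089.46 × (1 + 0.1138)^29.4
FV = $83,089.46 × 23.77563246
FV = $1,975,504.46

FV = PV × (1 + r)^t = $1,975,504.46


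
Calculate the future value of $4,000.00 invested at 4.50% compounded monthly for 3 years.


Compound interest formula: A = P(1 + r/n)^(nt)
A = $4,000.00 × (1 + 0.045/12)^(12 × 3)
Growth factor: (1 + 0.045/12)^36 = 1.144248
A = $4,000.00 × 1.144248
A = $4,576.99

A = P(1 + r/n)^(nt) = $4,576.99


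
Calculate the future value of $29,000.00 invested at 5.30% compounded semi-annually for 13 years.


Compound interest formula: A = P(1 + r/n)^(nt)
A = $29,000.00 × (1 + 0.053/2)^(2 × 13)
Growth factor: (1 + 0.053/2)^26 = 1.9739348
A = $29,000.00 × 1.9739348
A = $57,244.11

A = P(1 + r/n)^(nt) = $57,244.11


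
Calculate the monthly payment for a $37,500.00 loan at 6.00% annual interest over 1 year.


Loan payment formula: PMT = PV × r / (1 − (1 + r)^(−n))
Monthly rate r = 0.06/12 = 0.005, n = 12 months
Denominator: 1 − (1 + 0.06/12)^(−12) = 0.0580947
PMT = $37,500.00 × (0.06/12) / 0.0580947
PMT = $3,227.49 per month

PMT = PV × r / (1-(1+r)^(-n)) = $3,227.49/month


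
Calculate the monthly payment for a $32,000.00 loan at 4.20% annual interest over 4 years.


Loan payment formula: PMT = PV × r / (1 − (1 + r)^(−n))
Monthly rate r = 0.042/12 = 0.0035, n = 48 months
Denominator: 1 − (1 + 0.042/12)^(−48) = 0.154398
PMT = $32,000.00 × (0.042/12) / 0.154398
PMT = $725.40 per month

PMT = PV × r / (1-(1+r)^(-n)) = $725.40/month


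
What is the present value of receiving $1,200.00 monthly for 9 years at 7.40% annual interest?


Present value of an ordinary annuity: PV = PMT × (1 − (1 + r)^(−n)) / r
Monthly rate r = 0.074/12 ≈ 0.00616667, n = 108
PV = $1,200.00 × (1 − (1 + 0.074/12)^(−108)) / (0.074/12)
PV = $1,200.00 × 78.679253
PV = $94,415.10

PV = PMT × (1-(1+r)^(-n))/r = $94,415.10


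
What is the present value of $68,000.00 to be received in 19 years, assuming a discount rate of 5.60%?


Present value formula: PV = FV / (1 + r)^t
PV = $68,000.00 / (1 + 0.056)^19
PV = $68,000.00 / 2.815882
PV = $24,148.74

PV = FV / (1 + r)^t = $24,148.74


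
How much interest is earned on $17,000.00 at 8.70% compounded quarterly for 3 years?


Compound interest earned = final amount − principal.
A = P(1 + r/n)^(nt) = $17,000.00 × (1 + 0.087/4)^(4 × 3) = $22,008.21
Interest = A − P = $22,008.21 − $17,000.00 = $5,008.21

Interest = A - P = $5,008.21


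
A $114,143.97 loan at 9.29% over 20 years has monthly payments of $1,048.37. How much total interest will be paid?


Total paid over the life of the loan = PMT × n.
Total paid = $1,048.37 × 240 = $251,608.80
Total interest = total paid − principal = $251,608.80 − $114,143.97 = $137,464.83

Total interest = (PMT × n) - PV = $137,464.83


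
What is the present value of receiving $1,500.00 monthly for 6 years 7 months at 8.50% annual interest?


Present value of an ordinary annuity: PV = PMT × (1 − (1 + r)^(−n)) / r
Monthly rate r = 0.085/12 ≈ 0.00708333, n = 79
PV = $1,500.00 × (1 − (1 + 0.085/12)^(−79)) / (0.085/12)
PV = $1,500.00 × 60.342291
PV = $90,513.44

PV = PMT × (1-(1+r)^(-n))/r = $90,513.44


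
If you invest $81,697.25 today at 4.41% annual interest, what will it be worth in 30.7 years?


Future value formula: FV = PV × (1 + r)^t
FV = $81,697.25 × (1 + 0.0441)^30.7
FV = $81,697.25 × 3.7616843
FV = $307,319.26

FV = PV × (1 + r)^t = $307,319.26


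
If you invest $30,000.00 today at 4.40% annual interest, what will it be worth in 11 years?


Future value formula: FV = PV × (1 + r)^t
FV = $30,000.00 × (1 + 0.044)^11
FV = $30,000.00 × 1.605852
FV = $48,175.56

FV = PV × (1 + r)^t = $48,175.56


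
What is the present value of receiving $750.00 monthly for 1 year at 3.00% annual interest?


Present value of an ordinary annuity: PV = PMT × (1 − (1 + r)^(−n)) / r
Monthly rate r = 0.03/12 = 0.0025, n = 12
PV = $750.00 × (1 − (1 + 0.03/12)^(−12)) / (0.03/12)
PV = $750.00 × 11.807254
PV = $8,855.44

PV = PMT × (1-(1+r)^(-n))/r = $8,855.44


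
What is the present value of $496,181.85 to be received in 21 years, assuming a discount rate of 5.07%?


Present value formula: PV = FV / (1 + r)^t
PV = $496,181.85 / (1 + 0.0507)^21
PV = $496,181.85 / 2.8252272
PV = $175,625.47

PV = FV / (1 + r)^t = $175,625.47


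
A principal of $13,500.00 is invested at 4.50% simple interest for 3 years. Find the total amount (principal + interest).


Total amount formula: A = P(1 + rt) = P + P·r·t
Interest: I = P × r × t = $13,500.00 × 0.045 × 3 = $1,822.50
A = P + I = $13,500.00 + $1,822.50 = $15,322.50

A = P + I = P(1 + rt) = $15,322.50


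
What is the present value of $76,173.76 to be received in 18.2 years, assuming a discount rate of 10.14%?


Present value formula: PV = FV / (1 + r)^t
PV = $76,173.76 / (1 + 0.1014)^18.2
PV = $76,173.76 / 5.799630
PV = $13,134.24

PV = FV / (1 + r)^t = $13,134.24


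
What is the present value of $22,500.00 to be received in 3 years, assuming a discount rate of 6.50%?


Present value formula: PV = FV / (1 + r)^t
PV = $22,500.00 / (1 + 0.065)^3
PV = $22,500.00 / 1.207950
PV = $18,626.60

PV = FV / (1 + r)^t = $18,626.60


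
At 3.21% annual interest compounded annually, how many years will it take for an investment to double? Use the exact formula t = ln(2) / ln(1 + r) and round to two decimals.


Doubling condition: (1 + r)^t = 2
Take ln of both sides: t × ln(1 + r) = ln(2)
t = ln(2) / ln(1 + r)
t = 0.693147 / 0.031596
t = 21.94

t = ln(2) / ln(1 + r) = 21.94 years


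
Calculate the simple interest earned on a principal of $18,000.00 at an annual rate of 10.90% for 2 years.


Simple interest formula: I = P × r × t
I = $18,000.00 × 0.109 × 2
I = $3,924.00

I = P × r × t = $3,924.00


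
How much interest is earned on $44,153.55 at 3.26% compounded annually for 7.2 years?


Compound interest earned = final amount − principal.
A = P(1 + r/n)^(nt) = $44,153.55 × (1 + 0.0326/1)^(1 × 7.2) = $55,625.88
Interest = A − P = $55,625.88 − $44,153.55 = $11,472.33

Interest = A - P = $11,472.33


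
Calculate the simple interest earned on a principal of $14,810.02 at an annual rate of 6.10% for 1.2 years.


Simple interest formula: I = P × r × t
I = $14,810.02 × 0.061 × 1.2
I = $1,084.09

I = P × r × t = $1,084.09


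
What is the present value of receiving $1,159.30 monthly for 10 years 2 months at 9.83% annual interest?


Present value of an ordinary annuity: PV = PMT × (1 − (1 + r)^(−n)) / r
Monthly rate r = 0.0983/12 ≈ 0.00819167, n = 122
PV = $1,159.30 × (1 − (1 + 0.0983/12)^(−122)) / (0.0983/12)
PV = $1,159.30 × 76.955277
PV = $89,214.25

PV = PMT × (1-(1+r)^(-n))/r = $89,214.25


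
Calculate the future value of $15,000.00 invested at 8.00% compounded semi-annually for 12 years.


Compound interest formula: A = P(1 + r/n)^(nt)
A = $15,000.00 × (1 + 0.08/2)^(2 × 12)
Growth factor: (1 + 0.08/2)^24 = 2.563304
A = $15,000.00 × 2.563304
A = $38,449.56

A = P(1 + r/n)^(nt) = $38,449.56


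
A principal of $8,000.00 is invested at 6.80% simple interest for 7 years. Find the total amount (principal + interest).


Total amount formula: A = P(1 + rt) = P + P·r·t
Interest: I = P × r × t = $8,000.00 × 0.068 × 7 = $3,808.00
A = P + I = $8,000.00 + $3,808.00 = $11,808.00

A = P + I = P(1 + rt) = $11,808.00


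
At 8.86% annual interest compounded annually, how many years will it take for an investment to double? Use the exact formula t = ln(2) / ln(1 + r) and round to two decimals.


Doubling condition: (1 + r)^t = 2
Take ln of both sides: t × ln(1 + r) = ln(2)
t = ln(2) / ln(1 + r)
t = 0.693147 / 0.084892
t = 8.17

t = ln(2) / ln(1 + r) = 8.17 years


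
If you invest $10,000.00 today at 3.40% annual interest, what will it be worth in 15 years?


Future value formula: FV = PV × (1 + r)^t
FV = $10,000.00 × (1 + 0.034)^15
FV = $10,000.00 × 1.651232
FV = $16,512.32

FV = PV × (1 + r)^t = $16,512.32


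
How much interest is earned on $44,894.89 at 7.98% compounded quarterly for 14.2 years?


Compound interest earned = final amount − principal.
A = P(1 + r/n)^(nt) = $44,894.89 × (1 + 0.0798/4)^(4 × 14.2) = $137,872.43
Interest = A − P = $137,872.43 − $44,894.89 = $92,977.54

Interest = A - P = $92,977.54


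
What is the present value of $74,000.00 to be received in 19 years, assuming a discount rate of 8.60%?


Present value formula: PV = FV / (1 + r)^t
PV = $74,000.00 / (1 + 0.086)^19
PV = $74,000.00 / 4.794758
PV = $15,433.52

PV = FV / (1 + r)^t = $15,433.52


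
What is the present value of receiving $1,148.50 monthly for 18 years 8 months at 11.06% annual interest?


Present value of an ordinary annuity: PV = PMT × (1 − (1 + r)^(−n)) / r
Monthly rate r = 0.1106/12 ≈ 0.00921667, n = 224
PV = $1,148.50 × (1 − (1 + 0.1106/12)^(−224)) / (0.1106/12)
PV = $1,148.50 × 94.602214
PV = $108,650.64

PV = PMT × (1-(1+r)^(-n))/r = $108,650.64


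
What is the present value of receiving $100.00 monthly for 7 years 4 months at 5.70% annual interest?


Present value of an ordinary annuity: PV = PMT × (1 − (1 + r)^(−n)) / r
Monthly rate r = 0.057/12 = 0.00475, n = 88
PV = $100.00 × (1 − (1 + 0.057/12)^(−88)) / (0.057/12)
PV = $100.00 × 71.786510
PV = $7,178.65

PV = PMT × (1-(1+r)^(-n))/r = $7,178.65


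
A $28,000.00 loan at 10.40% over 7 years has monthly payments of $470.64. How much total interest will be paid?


Total paid over the life of the loan = PMT × n.
Total paid = $470.64 × 84 = $39,533.76
Total interest = total paid − principal = $39,533.76 − $28,000.00 = $11,533.76

Total interest = (PMT × n) - PV = $11,533.76


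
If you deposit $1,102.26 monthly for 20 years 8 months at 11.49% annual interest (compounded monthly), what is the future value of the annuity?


Future value of an ordinary annuity: FV = PMT × ((1 + r)^n − 1) / r
Monthly rate r = 0.1149/12 = 0.009575, n = 248
FV = $1,102.26 × ((1 + 0.1149/12)^248 − 1) / (0.1149/12)
FV = $1,102.26 × 1005.326177
FV = $1,108,130.83

FV = PMT × ((1+r)^n - 1)/r = $1,108,130.83


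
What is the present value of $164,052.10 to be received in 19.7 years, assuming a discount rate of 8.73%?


Present value formula: PV = FV / (1 + r)^t
PV = $164,052.10 / (1 + 0.0873)^19.7
PV = $164,052.10 / 5.200953
PV = $31,542.70

PV = FV / (1 + r)^t = $31,542.70


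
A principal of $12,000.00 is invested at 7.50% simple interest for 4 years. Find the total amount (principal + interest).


Total amount formula: A = P(1 + rt) = P + P·r·t
Interest: I = P × r × t = $12,000.00 × 0.075 × 4 = $3,600.00
A = P + I = $12,000.00 + $3,600.00 = $15,600.00

A = P + I = P(1 + rt) = $15,600.00


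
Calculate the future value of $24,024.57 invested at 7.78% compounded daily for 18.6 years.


Compound interest formula: A = P(1 + r/n)^(nt)
A = $24,024.57 × (1 + 0.0778/365)^(365 × 18.6)
Growth factor: (1 + 0.0778/365)^6789 = 4.250029
A = $24,024.57 × 4.250029
A = $102,105.12

A = P(1 + r/n)^(nt) = $102,105.12


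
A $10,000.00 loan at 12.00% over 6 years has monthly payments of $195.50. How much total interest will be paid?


Total paid over the life of the loan = PMT × n.
Total paid = $195.50 × 72 = $14,076.00
Total interest = total paid − principal = $14,076.00 − $10,000.00 = $4,076.00

Total interest = (PMT × n) - PV = $4,076.00


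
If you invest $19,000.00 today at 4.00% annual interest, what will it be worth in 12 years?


Future value formula: FV = PV × (1 + r)^t
FV = $19,000.00 × (1 + 0.04)^12
FV = $19,000.00 × 1.601032
FV = $30,419.61

FV = PV × (1 + r)^t = $30,419.61


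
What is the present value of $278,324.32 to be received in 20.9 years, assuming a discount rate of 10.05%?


Present value formula: PV = FV / (1 + r)^t
PV = $278,324.32 / (1 + 0.1005)^20.9
PV = $278,324.32 / 7.400004
PV = $37,611.37

PV = FV / (1 + r)^t = $37,611.37


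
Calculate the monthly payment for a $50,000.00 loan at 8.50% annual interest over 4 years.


Loan payment formula: PMT = PV × r / (1 − (1 + r)^(−n))
Monthly rate r = 0.085/12 ≈ 0.00708333, n = 48 months
Denominator: 1 − (1 + 0.085/12)^(−48) = 0.287376
PMT = $50,000.00 × (0.085/12) / 0.287376
PMT = $1,232.42 per month

PMT = PV × r / (1-(1+r)^(-n)) = $1,232.42/month


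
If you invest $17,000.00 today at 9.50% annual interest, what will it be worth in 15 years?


Future value formula: FV = PV × (1 + r)^t
FV = $17,000.00 × (1 + 0.095)^15
FV = $17,000.00 × 3.901322
FV = $66,322.47

FV = PV × (1 + r)^t = $66,322.47


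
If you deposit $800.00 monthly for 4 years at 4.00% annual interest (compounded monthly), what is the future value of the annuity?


Future value of an ordinary annuity: FV = PMT × ((1 + r)^n − 1) / r
Monthly rate r = 0.04/12 ≈ 0.00333333, n = 48
FV = $800.00 × ((1 + 0.04/12)^48 − 1) / (0.04/12)
FV = $800.00 × 51.959601
FV = $41,567.68

FV = PMT × ((1+r)^n - 1)/r = $41,567.68


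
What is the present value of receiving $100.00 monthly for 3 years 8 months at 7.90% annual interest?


Present value of an ordinary annuity: PV = PMT × (1 − (1 + r)^(−n)) / r
Monthly rate r = 0.079/12 ≈ 0.00658333, n = 44
PV = $100.00 × (1 − (1 + 0.079/12)^(−44)) / (0.079/12)
PV = $100.00 × 38.092565
PV = $3,809.26

PV = PMT × (1-(1+r)^(-n))/r = $3,809.26


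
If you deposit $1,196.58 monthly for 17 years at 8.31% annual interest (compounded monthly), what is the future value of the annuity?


Future value of an ordinary annuity: FV = PMT × ((1 + r)^n − 1) / r
Monthly rate r = 0.0831/12 = 0.006925, n = 204
FV = $1,196.58 × ((1 + 0.0831/12)^204 − 1) / (0.0831/12)
FV = $1,196.58 × 445.787851
FV = $533,420.83

FV = PMT × ((1+r)^n - 1)/r = $533,420.83


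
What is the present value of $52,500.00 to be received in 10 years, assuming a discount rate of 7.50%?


Present value formula: PV = FV / (1 + r)^t
PV = $52,500.00 / (1 + 0.075)^10
PV = $52,500.00 / 2.061032
PV = $25,472.68

PV = FV / (1 + r)^t = $25,472.68


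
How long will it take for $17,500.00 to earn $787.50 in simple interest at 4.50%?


Rearrange the simple interest formula for t:
I = P × r × t  ⇒  t = I / (P × r)
t = $787.50 / ($17,500.00 × 0.045)
t = 1

t = I/(P×r) = 1 year


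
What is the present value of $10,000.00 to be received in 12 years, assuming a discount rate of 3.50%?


Present value formula: PV = FV / (1 + r)^t
PV = $10,000.00 / (1 + 0.035)^12
PV = $10,000.00 / 1.511069
PV = $6,617.83

PV = FV / (1 + r)^t = $6,617.83


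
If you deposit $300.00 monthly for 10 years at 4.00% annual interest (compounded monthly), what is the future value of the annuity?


Future value of an ordinary annuity: FV = PMT × ((1 + r)^n − 1) / r
Monthly rate r = 0.04/12 ≈ 0.00333333, n = 120
FV = $300.00 × ((1 + 0.04/12)^120 − 1) / (0.04/12)
FV = $300.00 × 147.249805
FV = $44,174.94

FV = PMT × ((1+r)^n - 1)/r = $44,174.94


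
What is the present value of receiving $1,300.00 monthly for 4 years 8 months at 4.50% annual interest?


Present value of an ordinary annuity: PV = PMT × (1 − (1 + r)^(−n)) / r
Monthly rate r = 0.045/12 = 0.00375, n = 56
PV = $1,300.00 × (1 − (1 + 0.045/12)^(−56)) / (0.045/12)
PV = $1,300.00 × 50.425952
PV = $65,553.74

PV = PMT × (1-(1+r)^(-n))/r = $65,553.74


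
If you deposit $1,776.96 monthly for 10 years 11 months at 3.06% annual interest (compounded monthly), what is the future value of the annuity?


Future value of an ordinary annuity: FV = PMT × ((1 + r)^n − 1) / r
Monthly rate r = 0.0306/12 = 0.00255, n = 131
FV = $1,776.96 × ((1 + 0.0306/12)^131 − 1) / (0.0306/12)
FV = $1,776.96 × 155.301675
FV = $275,964.86

FV = PMT × ((1+r)^n - 1)/r = $275,964.86


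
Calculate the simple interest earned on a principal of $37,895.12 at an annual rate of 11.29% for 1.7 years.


Simple interest formula: I = P × r × t
I = $37,895.12 × 0.1129 × 1.7
I = $7,273.21

I = P × r × t = $7,273.21


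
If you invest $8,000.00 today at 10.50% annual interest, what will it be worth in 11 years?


Future value formula: FV = PV × (1 + r)^t
FV = $8,000.00 × (1 + 0.105)^11
FV = $8,000.00 × 2.999059
FV = $23,992.47

FV = PV × (1 + r)^t = $23,992.47


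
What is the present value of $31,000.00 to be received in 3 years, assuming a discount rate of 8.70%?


Present value formula: PV = FV / (1 + r)^t
PV = $31,000.00 / (1 + 0.087)^3
PV = $31,000.00 / 1.2843655
PV = $24,136.43

PV = FV / (1 + r)^t = $24,136.43


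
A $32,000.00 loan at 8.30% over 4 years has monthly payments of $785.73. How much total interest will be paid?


Total paid over the life of the loan = PMT × n.
Total paid = $785.73 × 48 = $37,715.04
Total interest = total paid − principal = $37,715.04 − $32,000.00 = $5,715.04

Total interest = (PMT × n) - PV = $5,715.04


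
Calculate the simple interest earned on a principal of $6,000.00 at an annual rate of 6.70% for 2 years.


Simple interest formula: I = P × r × t
I = $6,000.00 × 0.067 × 2
I = $804.00

I = P × r × t = $804.00


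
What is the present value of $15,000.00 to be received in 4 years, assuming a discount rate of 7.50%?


Present value formula: PV = FV / (1 + r)^t
PV = $15,000.00 / (1 + 0.075)^4
PV = $15,000.00 / 1.335469
PV = $11,232.01

PV = FV / (1 + r)^t = $11,232.01


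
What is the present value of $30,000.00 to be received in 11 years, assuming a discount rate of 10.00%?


Present value formula: PV = FV / (1 + r)^t
PV = $30,000.00 / (1 + 0.1)^11
PV = $30,000.00 / 2.853117
PV = $10,514.82

PV = FV / (1 + r)^t = $10,514.82


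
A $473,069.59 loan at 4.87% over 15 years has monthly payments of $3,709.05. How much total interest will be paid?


Total paid over the life of the loan = PMT × n.
Total paid = $3,709.05 × 180 = $667,629.00
Total interest = total paid − principal = $667,629.00 − $473,069.59 = $194,559.41

Total interest = (PMT × n) - PV = $194,559.41


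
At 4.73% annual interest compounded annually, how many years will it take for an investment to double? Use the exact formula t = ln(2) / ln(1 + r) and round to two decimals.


Doubling condition: (1 + r)^t = 2
Take ln of both sides: t × ln(1 + r) = ln(2)
t = ln(2) / ln(1 + r)
t = 0.693147 / 0.046215
t = 15.00

t = ln(2) / ln(1 + r) = 15.00 years


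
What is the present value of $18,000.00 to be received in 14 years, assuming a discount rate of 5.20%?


Present value formula: PV = FV / (1 + r)^t
PV = $18,000.00 / (1 + 0.052)^14
PV = $18,000.00 / 2.033388
PV = $8,852.22

PV = FV / (1 + r)^t = $8,852.22


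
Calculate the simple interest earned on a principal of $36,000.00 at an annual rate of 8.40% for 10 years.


Simple interest formula: I = P × r × t
I = $36,000.00 × 0.084 × 10
I = $30,240.00

I = P × r × t = $30,240.00


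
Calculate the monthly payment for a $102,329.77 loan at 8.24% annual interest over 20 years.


Loan payment formula: PMT = PV × r / (1 − (1 + r)^(−n))
Monthly rate r = 0.0824/12 ≈ 0.00686667, n = 240 months
Denominator: 1 − (1 + 0.0824/12)^(−240) = 0.806479
PMT = $102,329.77 × (0.0824/12) / 0.806479
PMT = $871.27 per month

PMT = PV × r / (1-(1+r)^(-n)) = $871.27/month


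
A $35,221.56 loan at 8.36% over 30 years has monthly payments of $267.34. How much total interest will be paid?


Total paid over the life of the loan = PMT × n.
Total paid = $267.34 × 360 = $96,242.40
Total interest = total paid − principal = $96,242.40 − $35,221.56 = $61,020.84

Total interest = (PMT × n) - PV = $61,020.84


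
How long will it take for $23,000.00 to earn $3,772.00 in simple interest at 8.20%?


Rearrange the simple interest formula for t:
I = P × r × t  ⇒  t = I / (P × r)
t = $3,772.00 / ($23,000.00 × 0.082)
t = 2

t = I/(P×r) = 2 years


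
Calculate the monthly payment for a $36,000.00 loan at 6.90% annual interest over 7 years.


Loan payment formula: PMT = PV × r / (1 − (1 + r)^(−n))
Monthly rate r = 0.069/12 = 0.00575, n = 84 months
Denominator: 1 − (1 + 0.069/12)^(−84) = 0.382216
PMT = $36,000.00 × (0.069/12) / 0.382216
PMT = $541.58 per month

PMT = PV × r / (1-(1+r)^(-n)) = $541.58/month


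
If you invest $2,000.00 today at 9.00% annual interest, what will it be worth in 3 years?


Future value formula: FV = PV × (1 + r)^t
FV = $2,000.00 × (1 + 0.09)^3
FV = $2,000.00 × 1.295029
FV = $2,590.06

FV = PV × (1 + r)^t = $2,590.06


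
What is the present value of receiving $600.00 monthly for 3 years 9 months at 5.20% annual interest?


Present value of an ordinary annuity: PV = PMT × (1 − (1 + r)^(−n)) / r
Monthly rate r = 0.052/12 ≈ 0.00433333, n = 45
PV = $600.00 × (1 − (1 + 0.052/12)^(−45)) / (0.052/12)
PV = $600.00 × 40.804297
PV = $24,482.58

PV = PMT × (1-(1+r)^(-n))/r = $24,482.58


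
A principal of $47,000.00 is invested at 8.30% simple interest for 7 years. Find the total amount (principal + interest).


Total amount formula: A = P(1 + rt) = P + P·r·t
Interest: I = P × r × t = $47,000.00 × 0.083 × 7 = $27,307.00
A = P + I = $47,000.00 + $27,307.00 = $74,307.00

A = P + I = P(1 + rt) = $74,307.00


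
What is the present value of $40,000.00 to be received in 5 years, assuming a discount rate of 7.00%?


Present value formula: PV = FV / (1 + r)^t
PV = $40,000.00 / (1 + 0.07)^5
PV = $40,000.00 / 1.4025517
PV = $28,519.45

PV = FV / (1 + r)^t = $28,519.45


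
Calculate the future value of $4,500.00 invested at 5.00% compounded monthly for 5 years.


Compound interest formula: A = P(1 + r/n)^(nt)
A = $4,500.00 × (1 + 0.05/12)^(12 × 5)
Growth factor: (1 + 0.05/12)^60 = 1.2833587
A = $4,500.00 × 1.2833587
A = $5,775.11

A = P(1 + r/n)^(nt) = $5,775.11


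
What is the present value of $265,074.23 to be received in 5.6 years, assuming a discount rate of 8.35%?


Present value formula: PV = FV / (1 + r)^t
PV = $265,074.23 / (1 + 0.0835)^5.6
PV = $265,074.23 / 1.5669023
PV = $169,170.87

PV = FV / (1 + r)^t = $169,170.87


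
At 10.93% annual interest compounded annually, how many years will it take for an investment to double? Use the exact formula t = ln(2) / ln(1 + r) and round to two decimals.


Doubling condition: (1 + r)^t = 2
Take ln of both sides: t × ln(1 + r) = ln(2)
t = ln(2) / ln(1 + r)
t = 0.693147 / 0.103729
t = 6.68

t = ln(2) / ln(1 + r) = 6.68 years


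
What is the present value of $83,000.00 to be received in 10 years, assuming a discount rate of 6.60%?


Present value formula: PV = FV / (1 + r)^t
PV = $83,000.00 / (1 + 0.066)^10
PV = $83,000.00 / 1.894838
PV = $43,803.22

PV = FV / (1 + r)^t = $43,803.22


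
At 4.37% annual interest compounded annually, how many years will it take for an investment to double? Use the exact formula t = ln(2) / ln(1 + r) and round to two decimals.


Doubling condition: (1 + r)^t = 2
Take ln of both sides: t × ln(1 + r) = ln(2)
t = ln(2) / ln(1 + r)
t = 0.693147 / 0.042772
t = 16.21

t = ln(2) / ln(1 + r) = 16.21 years


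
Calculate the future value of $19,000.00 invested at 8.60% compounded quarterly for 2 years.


Compound interest formula: A = P(1 + r/n)^(nt)
A = $19,000.00 × (1 + 0.086/4)^(4 × 2)
Growth factor: (1 + 0.086/4)^8 = 1.1855148
A = $19,000.00 × 1.1855148
A = $22,524.78

A = P(1 + r/n)^(nt) = $22,524.78


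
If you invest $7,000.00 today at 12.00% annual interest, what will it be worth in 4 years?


Future value formula: FV = PV × (1 + r)^t
FV = $7,000.00 × (1 + 0.12)^4
FV = $7,000.00 × 1.5735194
FV = $11,014.64

FV = PV × (1 + r)^t = $11,014.64


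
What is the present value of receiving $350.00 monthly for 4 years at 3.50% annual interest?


Present value of an ordinary annuity: PV = PMT × (1 − (1 + r)^(−n)) / r
Monthly rate r = 0.035/12 ≈ 0.00291667, n = 48
PV = $350.00 × (1 − (1 + 0.035/12)^(−48)) / (0.035/12)
PV = $350.00 × 44.730719
PV = $15,655.75

PV = PMT × (1-(1+r)^(-n))/r = $15,655.75


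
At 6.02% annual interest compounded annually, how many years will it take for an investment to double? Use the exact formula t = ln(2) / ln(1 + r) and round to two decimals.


Doubling condition: (1 + r)^t = 2
Take ln of both sides: t × ln(1 + r) = ln(2)
t = ln(2) / ln(1 + r)
t = 0.693147 / 0.058458
t = 11.86

t = ln(2) / ln(1 + r) = 11.86 years


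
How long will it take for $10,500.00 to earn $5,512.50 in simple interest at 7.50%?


Rearrange the simple interest formula for t:
I = P × r × t  ⇒  t = I / (P × r)
t = $5,512.50 / ($10,500.00 × 0.075)
t = 7

t = I/(P×r) = 7 years


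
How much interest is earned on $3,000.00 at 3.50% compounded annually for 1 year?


Compound interest earned = final amount − principal.
A = P(1 + r/n)^(nt) = $3,000.00 × (1 + 0.035/1)^(1 × 1) = $3,105.00
Interest = A − P = $3,105.00 − $3,000.00 = $105.00

Interest = A - P = $105.00


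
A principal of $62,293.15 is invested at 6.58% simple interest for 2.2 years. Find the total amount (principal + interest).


Total amount formula: A = P(1 + rt) = P + P·r·t
Interest: I = P × r × t = $62,293.15 × 0.0658 × 2.2 = $9,017.56
A = P + I = $62,293.15 + $9,017.56 = $71,310.71

A = P + I = P(1 + rt) = $71,310.71


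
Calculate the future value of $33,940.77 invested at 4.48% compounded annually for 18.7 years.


Compound interest formula: A = P(1 + r/n)^(nt)
A = $33,940.77 × (1 + 0.0448/1)^(1 × 18.7)
Growth factor: (1 + 0.0448/1)^18.7 = 2.2694476
A = $33,940.77 × 2.2694476
A = $77,026.80

A = P(1 + r/n)^(nt) = $77,026.80


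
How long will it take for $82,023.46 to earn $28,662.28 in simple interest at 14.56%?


Rearrange the simple interest formula for t:
I = P × r × t  ⇒  t = I / (P × r)
t = $28,662.28 / ($82,023.46 × 0.1456)
t = 2.4

t = I/(P×r) = 2.4 years


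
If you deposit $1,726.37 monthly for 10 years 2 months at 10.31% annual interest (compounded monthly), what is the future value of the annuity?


Future value of an ordinary annuity: FV = PMT × ((1 + r)^n − 1) / r
Monthly rate r = 0.1031/12 ≈ 0.00859167, n = 122
FV = $1,726.37 × ((1 + 0.1031/12)^122 − 1) / (0.1031/12)
FV = $1,726.37 × 214.128645
FV = $369,665.27

FV = PMT × ((1+r)^n - 1)/r = $369,665.27


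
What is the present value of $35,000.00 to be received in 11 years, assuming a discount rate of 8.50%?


Present value formula: PV = FV / (1 + r)^t
PV = $35,000.00 / (1 + 0.085)^11
PV = $35,000.00 / 2.453167
PV = $14,267.27

PV = FV / (1 + r)^t = $14,267.27


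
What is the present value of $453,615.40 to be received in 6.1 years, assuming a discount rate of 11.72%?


Present value formula: PV = FV / (1 + r)^t
PV = $453,615.40 / (1 + 0.1172)^6.1
PV = $453,615.40 / 1.9660685
PV = $230,722.07

PV = FV / (1 + r)^t = $230,722.07


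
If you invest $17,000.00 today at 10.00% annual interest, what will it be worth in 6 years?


Future value formula: FV = PV × (1 + r)^t
FV = $17,000.00 × (1 + 0.1)^6
FV = $17,000.00 × 1.771561
FV = $30,116.54

FV = PV × (1 + r)^t = $30,116.54


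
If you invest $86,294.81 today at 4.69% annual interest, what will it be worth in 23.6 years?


Future value formula: FV = PV × (1 + r)^t
FV = $86,294.81 × (1 + 0.0469)^23.6
FV = $86,294.81 × 2.9495972
FV = $254,534.93

FV = PV × (1 + r)^t = $254,534.93


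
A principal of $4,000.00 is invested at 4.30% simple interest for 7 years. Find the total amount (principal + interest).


Total amount formula: A = P(1 + rt) = P + P·r·t
Interest: I = P × r × t = $4,000.00 × 0.043 × 7 = $1,204.00
A = P + I = $4,000.00 + $1,204.00 = $5,204.00

A = P + I = P(1 + rt) = $5,204.00


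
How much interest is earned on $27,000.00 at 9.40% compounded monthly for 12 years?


Compound interest earned = final amount − principal.
A = P(1 + r/n)^(nt) = $27,000.00 × (1 + 0.094/12)^(12 × 12) = $83,049.91
Interest = A − P = $83,049.91 − $27,000.00 = $56,049.91

Interest = A - P = $56,049.91


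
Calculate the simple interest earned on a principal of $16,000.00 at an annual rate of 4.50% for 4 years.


Simple interest formula: I = P × r × t
I = $16,000.00 × 0.045 × 4
I = $2,880.00

I = P × r × t = $2,880.00


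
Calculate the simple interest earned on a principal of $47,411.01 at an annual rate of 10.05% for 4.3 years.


Simple interest formula: I = P × r × t
I = $47,411.01 × 0.1005 × 4.3
I = $20,488.67

I = P × r × t = $20,488.67


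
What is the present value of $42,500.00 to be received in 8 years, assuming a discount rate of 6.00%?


Present value formula: PV = FV / (1 + r)^t
PV = $42,500.00 / (1 + 0.06)^8
PV = $42,500.00 / 1.593848
PV = $26,665.03

PV = FV / (1 + r)^t = $26,665.03


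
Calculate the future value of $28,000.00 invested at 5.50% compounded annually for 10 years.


Compound interest formula: A = P(1 + r/n)^(nt)
A = $28,000.00 × (1 + 0.055/1)^(1 × 10)
Growth factor: (1 + 0.055/1)^10 = 1.70814446
A = $28,000.00 × 1.70814446
A = $47,828.04

A = P(1 + r/n)^(nt) = $47,828.04


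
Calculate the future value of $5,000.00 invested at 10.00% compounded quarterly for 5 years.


Compound interest formula: A = P(1 + r/n)^(nt)
A = $5,000.00 × (1 + 0.1/4)^(4 × 5)
Growth factor: (1 + 0.1/4)^20 = 1.638616
A = $5,000.00 × 1.638616
A = $8,193.08

A = P(1 + r/n)^(nt) = $8,193.08


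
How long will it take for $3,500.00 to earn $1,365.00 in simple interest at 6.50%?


Rearrange the simple interest formula for t:
I = P × r × t  ⇒  t = I / (P × r)
t = $1,365.00 / ($3,500.00 × 0.065)
t = 6

t = I/(P×r) = 6 years


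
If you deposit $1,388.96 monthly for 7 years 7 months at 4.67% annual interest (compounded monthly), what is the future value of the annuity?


Future value of an ordinary annuity: FV = PMT × ((1 + r)^n − 1) / r
Monthly rate r = 0.0467/12 ≈ 0.00389167, n = 91
FV = $1,388.96 × ((1 + 0.0467/12)^91 − 1) / (0.0467/12)
FV = $1,388.96 × 108.945091
FV = $151,320.37

FV = PMT × ((1+r)^n - 1)/r = $151,320.37


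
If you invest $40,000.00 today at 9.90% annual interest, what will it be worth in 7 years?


Future value formula: FV = PV × (1 + r)^t
FV = $40,000.00 × (1 + 0.099)^7
FV = $40,000.00 × 1.936350
FV = $77,454.00

FV = PV × (1 + r)^t = $77,454.00


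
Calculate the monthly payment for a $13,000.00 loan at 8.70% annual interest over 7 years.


Loan payment formula: PMT = PV × r / (1 − (1 + r)^(−n))
Monthly rate r = 0.087/12 = 0.00725, n = 84 months
Denominator: 1 − (1 + 0.087/12)^(−84) = 0.454909
PMT = $13,000.00 × (0.087/12) / 0.454909
PMT = $207.18 per month

PMT = PV × r / (1-(1+r)^(-n)) = $207.18/month


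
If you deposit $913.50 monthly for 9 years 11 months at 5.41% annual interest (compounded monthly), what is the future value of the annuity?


Future value of an ordinary annuity: FV = PMT × ((1 + r)^n − 1) / r
Monthly rate r = 0.0541/12 ≈ 0.00450833, n = 119
FV = $913.50 × ((1 + 0.0541/12)^119 − 1) / (0.0541/12)
FV = $913.50 × 157.028441
FV = $143,445.48

FV = PMT × ((1+r)^n - 1)/r = $143,445.48


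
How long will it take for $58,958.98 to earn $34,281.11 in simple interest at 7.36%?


Rearrange the simple interest formula for t:
I = P × r × t  ⇒  t = I / (P × r)
t = $34,281.11 / ($58,958.98 × 0.0736)
t = 7.9

t = I/(P×r) = 7.9 years


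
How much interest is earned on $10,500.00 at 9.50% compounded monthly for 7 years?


Compound interest earned = final amount − principal.
A = P(1 + r/n)^(nt) = $10,500.00 × (1 + 0.095/12)^(12 × 7) = $20,363.76
Interest = A − P = $20,363.76 − $10,500.00 = $9,863.76

Interest = A - P = $9,863.76


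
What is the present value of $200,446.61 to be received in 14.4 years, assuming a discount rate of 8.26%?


Present value formula: PV = FV / (1 + r)^t
PV = $200,446.61 / (1 + 0.0826)^14.4
PV = $200,446.61 / 3.1357363
PV = $63,923.30

PV = FV / (1 + r)^t = $63,923.30


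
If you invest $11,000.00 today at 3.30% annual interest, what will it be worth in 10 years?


Future value formula: FV = PV × (1 + r)^t
FV = $11,000.00 × (1 + 0.033)^10
FV = $11,000.00 × 1.3835766
FV = $15,219.34

FV = PV × (1 + r)^t = $15,219.34


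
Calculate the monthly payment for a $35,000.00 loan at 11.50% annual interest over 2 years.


Loan payment formula: PMT = PV × r / (1 − (1 + r)^(−n))
Monthly rate r = 0.115/12 ≈ 0.00958333, n = 24 months
Denominator: 1 − (1 + 0.115/12)^(−24) = 0.204596
PMT = $35,000.00 × (0.115/12) / 0.204596
PMT = $1,639.41 per month

PMT = PV × r / (1-(1+r)^(-n)) = $1,639.41/month


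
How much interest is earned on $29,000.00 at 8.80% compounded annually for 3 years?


Compound interest earned = final amount − principal.
A = P(1 + r/n)^(nt) = $29,000.00 × (1 + 0.088/1)^(1 × 3) = $37,349.49
Interest = A − P = $37,349.49 − $29,000.00 = $8,349.49

Interest = A - P = $8,349.49


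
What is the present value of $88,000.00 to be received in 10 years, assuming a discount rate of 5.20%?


Present value formula: PV = FV / (1 + r)^t
PV = $88,000.00 / (1 + 0.052)^10
PV = $88,000.00 / 1.6601885
PV = $53,006.03

PV = FV / (1 + r)^t = $53,006.03


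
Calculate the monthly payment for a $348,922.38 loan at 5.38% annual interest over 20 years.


Loan payment formula: PMT = PV × r / (1 − (1 + r)^(−n))
Monthly rate r = 0.0538/12 ≈ 0.00448333, n = 240 months
Denominator: 1 − (1 + 0.0538/12)^(−240) = 0.658222
PMT = $348,922.38 × (0.0538/12) / 0.658222
PMT = $2,376.61 per month

PMT = PV × r / (1-(1+r)^(-n)) = $2,376.61/month


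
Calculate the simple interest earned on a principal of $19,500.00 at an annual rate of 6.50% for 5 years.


Simple interest formula: I = P × r × t
I = $19,500.00 × 0.065 × 5
I = $6,337.50

I = P × r × t = $6,337.50


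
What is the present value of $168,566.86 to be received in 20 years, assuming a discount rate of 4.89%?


Present value formula: PV = FV / (1 + r)^t
PV = $168,566.86 / (1 + 0.0489)^20
PV = $168,566.86 / 2.5982546
PV = $64,876.96

PV = FV / (1 + r)^t = $64,876.96


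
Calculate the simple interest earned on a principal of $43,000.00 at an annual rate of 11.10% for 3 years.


Simple interest formula: I = P × r × t
I = $43,000.00 × 0.111 × 3
I = $14,319.00

I = P × r × t = $14,319.00


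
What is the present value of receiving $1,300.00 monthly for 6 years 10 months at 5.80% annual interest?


Present value of an ordinary annuity: PV = PMT × (1 − (1 + r)^(−n)) / r
Monthly rate r = 0.058/12 ≈ 0.00483333, n = 82
PV = $1,300.00 × (1 − (1 + 0.058/12)^(−82)) / (0.058/12)
PV = $1,300.00 × 67.567235
PV = $87,837.41

PV = PMT × (1-(1+r)^(-n))/r = $87,837.41


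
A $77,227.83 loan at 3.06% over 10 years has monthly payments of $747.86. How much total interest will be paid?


Total paid over the life of the loan = PMT × n.
Total paid = $747.86 × 120 = $89,743.20
Total interest = total paid − principal = $89,743.20 − $77,227.83 = $12,515.37

Total interest = (PMT × n) - PV = $12,515.37


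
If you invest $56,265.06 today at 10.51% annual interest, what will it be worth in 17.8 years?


Future value formula: FV = PV × (1 + r)^t
FV = $56,265.06 × (1 + 0.1051)^17.8
FV = $56,265.06 × 5.9230869
FV = $333,262.84

FV = PV × (1 + r)^t = $333,262.84


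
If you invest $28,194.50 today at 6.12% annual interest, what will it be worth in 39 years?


Future value formula: FV = PV × (1 + r)^t
FV = $28,194.50 × (1 + 0.0612)^39
FV = $28,194.50 × 10.1412715
FV = $285,928.08

FV = PV × (1 + r)^t = $285,928.08


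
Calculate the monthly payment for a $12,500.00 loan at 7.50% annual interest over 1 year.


Loan payment formula: PMT = PV × r / (1 − (1 + r)^(−n))
Monthly rate r = 0.075/12 = 0.00625, n = 12 months
Denominator: 1 − (1 + 0.075/12)^(−12) = 0.072040
PMT = $12,500.00 × (0.075/12) / 0.072040
PMT = $1,084.47 per month

PMT = PV × r / (1-(1+r)^(-n)) = $1,084.47/month


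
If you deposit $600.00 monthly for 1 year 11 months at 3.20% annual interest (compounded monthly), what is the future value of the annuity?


Future value of an ordinary annuity: FV = PMT × ((1 + r)^n − 1) / r
Monthly rate r = 0.032/12 ≈ 0.00266667, n = 23
FV = $600.00 × ((1 + 0.032/12)^23 − 1) / (0.032/12)
FV = $600.00 × 23.687430
FV = $14,212.46

FV = PMT × ((1+r)^n - 1)/r = $14,212.46
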